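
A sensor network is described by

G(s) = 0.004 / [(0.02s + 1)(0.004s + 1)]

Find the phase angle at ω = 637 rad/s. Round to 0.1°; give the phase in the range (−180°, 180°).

-154.1°

At ω = 637 rad/s:
pole (1 + j637·0.02) = 1 + j12.74 → |·| ≈ 12.779, ∠ ≈ 85.51°
pole (1 + j637·0.004) = 1 + j2.548 → |·| ≈ 2.7372, ∠ ≈ 68.57°
∠G = (0°) − (85.51° + 68.57°) = -154.08°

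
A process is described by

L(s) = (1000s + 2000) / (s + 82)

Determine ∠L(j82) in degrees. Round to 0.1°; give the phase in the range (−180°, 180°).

43.6°

Substitute s = j82:
Numerator: 1000(j82) + 2000 = 2000 + j82000
Denominator: (j82) + 82 = 82 + j82
|N| = √(2000² + 82000²) ≈ 82024, ∠N ≈ 88.60°
|D| = √(82² + 82²) ≈ 115.97, ∠D ≈ 45.00°
∠L = 88.60° − 45.00° = 43.60°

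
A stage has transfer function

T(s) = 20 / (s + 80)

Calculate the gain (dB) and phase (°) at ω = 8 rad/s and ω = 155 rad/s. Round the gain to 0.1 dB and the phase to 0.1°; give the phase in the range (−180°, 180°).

ω = 8: -12.1 dB, -5.7°; ω = 155: -18.8 dB, -62.7°

At s = jω = j8:
pole (s+80): 80 + j8 → |·| = √(80²+8²) = √6464 ≈ 80.399, ∠ = arctan(8/80) ≈ 5.71°
|T| = 20 / 80.399 ≈ 0.24876
Gain = 20 log₁₀(0.24876) ≈ -12.08 dB
∠T = 0.00° − 5.71° = -5.71°

At s = jω = j155:
pole (s+80): 80 + j155 → |·| = √(80²+155²) = √30425 ≈ 174.43, ∠ = arctan(155/80) ≈ 62.70°
|T| = 20 / 174.43 ≈ 0.11466
Gain = 20 log₁₀(0.11466) ≈ -18.81 dB
∠T = 0.00° − 62.70° = -62.70°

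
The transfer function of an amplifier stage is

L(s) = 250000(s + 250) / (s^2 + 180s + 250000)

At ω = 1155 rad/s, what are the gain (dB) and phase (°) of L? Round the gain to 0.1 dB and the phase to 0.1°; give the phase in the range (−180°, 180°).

48.6 dB, -91.4°

At s = jω = j1155:
zero (s+250): 250 + j1155 → |·| = √(250²+1155²) = √1396525 ≈ 1181.7, ∠ = arctan(1155/250) ≈ 77.79°
quadratic: (j1155)² + 180·j1155 + 250000 = -1084025 + j207900 → |·| ≈ 1.1038e+06, ∠ ≈ 169.14°
|L| = 250000 · 1181.7 / 1.1038e+06 ≈ 267.64
Gain = 20 log₁₀(267.64) ≈ 48.55 dB
∠L = 77.79° − 169.14° = -91.35°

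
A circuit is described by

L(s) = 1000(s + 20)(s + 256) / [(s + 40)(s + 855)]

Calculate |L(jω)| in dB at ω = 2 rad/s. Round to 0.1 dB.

At s = jω = j2:
zero (s+20): 20 + j2 → |·| = √(20²+2²) = √404 ≈ 20.1, ∠ = arctan(2/20) ≈ 5.71°
zero (s+256): 256 + j2 → |·| = √(256²+2²) = √65540 ≈ 256.01, ∠ = arctan(2/256) ≈ 0.45°
pole (s+40): 40 + j2 → |·| = √(40²+2²) = √1604 ≈ 40.05, ∠ = arctan(2/40) ≈ 2.86°
pole (s+855): 855 + j2 → |·| = √(855²+2²) = √731029 ≈ 855, ∠ = arctan(2/855) ≈ 0.13°
|L| = 1000 · 5145.8 / 34243 ≈ 150.27
Gain = 20 log₁₀(150.27) ≈ 43.54 dB

43.5 dB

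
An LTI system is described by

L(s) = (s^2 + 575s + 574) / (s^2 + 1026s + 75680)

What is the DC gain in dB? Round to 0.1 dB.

-42.4 dB

L(0) = 574 / 75680 ≈ 0.0075846
20 log₁₀(0.0075846) ≈ -42.40 dB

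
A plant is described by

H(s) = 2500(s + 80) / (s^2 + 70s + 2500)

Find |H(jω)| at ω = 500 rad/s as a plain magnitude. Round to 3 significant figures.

5.06

At s = jω = j500:
zero (s+80): 80 + j500 → |·| = √(80²+500²) = √256400 ≈ 506.36, ∠ = arctan(500/80) ≈ 80.91°
quadratic: (j500)² + 70·j500 + 2500 = -247500 + j35000 → |·| ≈ 2.4996e+05, ∠ ≈ 171.95°
|H| = 2500 · 506.36 / 2.4996e+05 ≈ 5.0644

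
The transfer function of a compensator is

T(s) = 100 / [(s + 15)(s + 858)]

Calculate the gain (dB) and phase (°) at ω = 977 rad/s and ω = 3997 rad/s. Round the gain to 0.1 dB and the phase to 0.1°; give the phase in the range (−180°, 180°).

ω = 977: -82.1 dB, -137.8°; ω = 3997: -104.3 dB, -167.7°

At s = jω = j977:
pole (s+15): 15 + j977 → |·| = √(15²+977²) = √954754 ≈ 977.12, ∠ = arctan(977/15) ≈ 89.12°
pole (s+858): 858 + j977 → |·| = √(858²+977²) = √1690693 ≈ 1300.3, ∠ = arctan(977/858) ≈ 48.71°
|T| = 100 / 1.2705e+06 ≈ 7.8709e-05
Gain = 20 log₁₀(7.8709e-05) ≈ -82.08 dB
∠T = 0.00° − 137.83° = -137.83°

At s = jω = j3997:
pole (s+15): 15 + j3997 → |·| = √(15²+3997²) = √15976234 ≈ 3997, ∠ = arctan(3997/15) ≈ 89.78°
pole (s+858): 858 + j3997 → |·| = √(858²+3997²) = √16712173 ≈ 4088.1, ∠ = arctan(3997/858) ≈ 77.88°
|T| = 100 / 1.634e+07 ≈ 6.12e-06
Gain = 20 log₁₀(6.12e-06) ≈ -104.26 dB
∠T = 0.00° − 167.66° = -167.66°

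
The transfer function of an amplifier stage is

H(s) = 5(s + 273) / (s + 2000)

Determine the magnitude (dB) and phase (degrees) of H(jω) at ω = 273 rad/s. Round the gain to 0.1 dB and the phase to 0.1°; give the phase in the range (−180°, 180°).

At s = jω = j273:
zero (s+273): 273 + j273 → |·| = √(273²+273²) = √149058 ≈ 386.08, ∠ = arctan(273/273) ≈ 45.00°
pole (s+2000): 2000 + j273 → |·| = √(2000²+273²) = √4074529 ≈ 2018.5, ∠ = arctan(273/2000) ≈ 7.77°
|H| = 5 · 386.08 / 2018.5 ≈ 0.95635
Gain = 20 log₁₀(0.95635) ≈ -0.39 dB
∠H = 45.00° − 7.77° = 37.23°

-0.4 dB, 37.2°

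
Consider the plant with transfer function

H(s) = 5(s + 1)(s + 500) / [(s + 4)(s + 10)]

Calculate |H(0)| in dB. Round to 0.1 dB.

H(0) = 5·1·500 / (4·10) = 62.5
20 log₁₀(62.5) ≈ 35.92 dB

35.9 dB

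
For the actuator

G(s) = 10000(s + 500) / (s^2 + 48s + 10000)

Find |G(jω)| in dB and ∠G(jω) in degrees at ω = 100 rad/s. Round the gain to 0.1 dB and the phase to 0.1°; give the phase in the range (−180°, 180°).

60.5 dB, -78.7°

At s = jω = j100:
zero (s+500): 500 + j100 → |·| = √(500²+100²) = √260000 ≈ 509.9, ∠ = arctan(100/500) ≈ 11.31°
quadratic: (j100)² + 48·j100 + 10000 = 0 + j4800 → |·| ≈ 4800, ∠ ≈ 90.00°
|G| = 10000 · 509.9 / 4800 ≈ 1062.3
Gain = 20 log₁₀(1062.3) ≈ 60.52 dB
∠G = 11.31° − 90.00° = -78.69°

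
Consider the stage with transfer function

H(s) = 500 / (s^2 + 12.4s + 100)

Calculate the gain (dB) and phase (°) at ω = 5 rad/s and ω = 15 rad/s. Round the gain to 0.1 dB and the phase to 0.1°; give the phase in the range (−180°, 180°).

At s = jω = j5:
quadratic: (j5)² + 12.4·j5 + 100 = 75 + j62 → |·| ≈ 97.309, ∠ ≈ 39.58°
|H| = 500 / 97.309 ≈ 5.1383
Gain = 20 log₁₀(5.1383) ≈ 14.22 dB
∠H = 0.00° − 39.58° = -39.58°

At s = jω = j15:
quadratic: (j15)² + 12.4·j15 + 100 = -125 + j186 → |·| ≈ 224.1, ∠ ≈ 123.90°
|H| = 500 / 224.1 ≈ 2.2311
Gain = 20 log₁₀(2.2311) ≈ 6.97 dB
∠H = 0.00° − 123.90° = -123.90°

ω = 5: 14.2 dB, -39.6°; ω = 15: 7.0 dB, -123.9°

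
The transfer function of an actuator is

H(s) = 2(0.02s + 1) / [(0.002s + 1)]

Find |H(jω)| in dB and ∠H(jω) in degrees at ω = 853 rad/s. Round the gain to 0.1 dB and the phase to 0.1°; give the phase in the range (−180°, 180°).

At ω = 853 rad/s:
zero (1 + j853·0.02) = 1 + j17.06 → |·| ≈ 17.089, ∠ ≈ 86.65°
pole (1 + j853·0.002) = 1 + j1.706 → |·| ≈ 1.9775, ∠ ≈ 59.62°
|H| = 2 · 17.089 / (1.9775) ≈ 17.283
Gain = 20 log₁₀(17.283) ≈ 24.75 dB
∠H = (86.65°) − (59.62°) = 27.03°

24.8 dB, 27.0°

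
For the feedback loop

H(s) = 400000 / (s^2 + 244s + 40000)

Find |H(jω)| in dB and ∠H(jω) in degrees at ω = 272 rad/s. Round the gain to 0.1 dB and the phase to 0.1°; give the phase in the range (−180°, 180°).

At s = jω = j272:
quadratic: (j272)² + 244·j272 + 40000 = -33984 + j66368 → |·| ≈ 74563, ∠ ≈ 117.11°
|H| = 400000 / 74563 ≈ 5.3646
Gain = 20 log₁₀(5.3646) ≈ 14.59 dB
∠H = 0.00° − 117.11° = -117.11°

14.6 dB, -117.1°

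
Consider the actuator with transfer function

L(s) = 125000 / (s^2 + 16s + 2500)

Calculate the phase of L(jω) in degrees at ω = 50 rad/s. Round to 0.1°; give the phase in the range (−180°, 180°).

At s = jω = j50:
quadratic: (j50)² + 16·j50 + 2500 = 0 + j800 → |·| ≈ 800, ∠ ≈ 90.00°
∠L = 0.00° − 90.00° = -90.00°

-90.0°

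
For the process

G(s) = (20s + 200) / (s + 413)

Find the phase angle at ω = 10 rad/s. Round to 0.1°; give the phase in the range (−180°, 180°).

43.6°

Substitute s = j10:
Numerator: 20(j10) + 200 = 200 + j200
Denominator: (j10) + 413 = 413 + j10
|N| = √(200² + 200²) ≈ 282.84, ∠N ≈ 45.00°
|D| = √(413² + 10²) ≈ 413.12, ∠D ≈ 1.39°
∠G = 45.00° − 1.39° = 43.61°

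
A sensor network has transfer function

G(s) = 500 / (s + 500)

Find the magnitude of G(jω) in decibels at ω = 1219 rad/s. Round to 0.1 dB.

At s = jω = j1219:
pole (s+500): 500 + j1219 → |·| = √(500²+1219²) = √1735961 ≈ 1317.6, ∠ = arctan(1219/500) ≈ 67.70°
|G| = 500 / 1317.6 ≈ 0.37948
Gain = 20 log₁₀(0.37948) ≈ -8.42 dB

-8.4 dB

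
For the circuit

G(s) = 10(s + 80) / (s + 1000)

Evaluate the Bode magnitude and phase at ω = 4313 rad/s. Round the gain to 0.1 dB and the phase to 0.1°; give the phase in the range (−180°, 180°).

19.8 dB, 12.0°

At s = jω = j4313:
zero (s+80): 80 + j4313 → |·| = √(80²+4313²) = √18608369 ≈ 4313.7, ∠ = arctan(4313/80) ≈ 88.94°
pole (s+1000): 1000 + j4313 → |·| = √(1000²+4313²) = √19601969 ≈ 4427.4, ∠ = arctan(4313/1000) ≈ 76.95°
|G| = 10 · 4313.7 / 4427.4 ≈ 9.7432
Gain = 20 log₁₀(9.7432) ≈ 19.77 dB
∠G = 88.94° − 76.95° = 11.99°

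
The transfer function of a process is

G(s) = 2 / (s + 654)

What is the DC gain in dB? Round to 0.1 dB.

-50.3 dB

G(0) = 2 / 654 ≈ 0.0030581
20 log₁₀(0.0030581) ≈ -50.29 dB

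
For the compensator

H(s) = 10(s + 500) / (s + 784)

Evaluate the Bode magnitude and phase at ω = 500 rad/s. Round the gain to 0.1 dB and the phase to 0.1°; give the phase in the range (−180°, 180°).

17.6 dB, 12.5°

At s = jω = j500:
zero (s+500): 500 + j500 → |·| = √(500²+500²) = √500000 ≈ 707.11, ∠ = arctan(500/500) ≈ 45.00°
pole (s+784): 784 + j500 → |·| = √(784²+500²) = √864656 ≈ 929.87, ∠ = arctan(500/784) ≈ 32.53°
|H| = 10 · 707.11 / 929.87 ≈ 7.6044
Gain = 20 log₁₀(7.6044) ≈ 17.62 dB
∠H = 45.00° − 32.53° = 12.47°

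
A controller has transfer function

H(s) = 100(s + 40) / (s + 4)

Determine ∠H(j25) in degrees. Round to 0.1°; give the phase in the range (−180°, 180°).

At s = jω = j25:
zero (s+40): 40 + j25 → |·| = √(40²+25²) = √2225 ≈ 47.17, ∠ = arctan(25/40) ≈ 32.01°
pole (s+4): 4 + j25 → |·| = √(4²+25²) = √641 ≈ 25.318, ∠ = arctan(25/4) ≈ 80.91°
∠H = 32.01° − 80.91° = -48.90°

-48.9°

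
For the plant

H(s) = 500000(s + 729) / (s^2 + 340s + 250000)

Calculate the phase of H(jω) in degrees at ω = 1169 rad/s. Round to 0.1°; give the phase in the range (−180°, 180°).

At s = jω = j1169:
zero (s+729): 729 + j1169 → |·| = √(729²+1169²) = √1898002 ≈ 1377.7, ∠ = arctan(1169/729) ≈ 58.05°
quadratic: (j1169)² + 340·j1169 + 250000 = -1116561 + j397460 → |·| ≈ 1.1852e+06, ∠ ≈ 160.41°
∠H = 58.05° − 160.41° = -102.36°

-102.4°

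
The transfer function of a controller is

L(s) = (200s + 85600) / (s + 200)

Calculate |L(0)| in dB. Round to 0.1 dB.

52.6 dB

L(0) = 85600 / 200 = 428
20 log₁₀(428) ≈ 52.63 dB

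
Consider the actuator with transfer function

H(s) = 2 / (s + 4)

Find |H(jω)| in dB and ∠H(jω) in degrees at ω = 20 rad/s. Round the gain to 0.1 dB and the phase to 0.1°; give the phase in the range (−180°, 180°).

At s = jω = j20:
pole (s+4): 4 + j20 → |·| = √(4²+20²) = √416 ≈ 20.396, ∠ = arctan(20/4) ≈ 78.69°
|H| = 2 / 20.396 ≈ 0.098058
Gain = 20 log₁₀(0.098058) ≈ -20.17 dB
∠H = 0.00° − 78.69° = -78.69°

-20.2 dB, -78.7°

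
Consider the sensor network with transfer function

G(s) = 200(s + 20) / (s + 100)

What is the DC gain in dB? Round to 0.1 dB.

G(0) = 200·20 / (100) = 40
20 log₁₀(40) ≈ 32.04 dB

32.0 dB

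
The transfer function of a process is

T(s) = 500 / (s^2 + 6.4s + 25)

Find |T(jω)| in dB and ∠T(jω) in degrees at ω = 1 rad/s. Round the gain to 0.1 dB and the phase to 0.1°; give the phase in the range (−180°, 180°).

At s = jω = j1:
quadratic: (j1)² + 6.4·j1 + 25 = 24 + j6.4 → |·| ≈ 24.839, ∠ ≈ 14.93°
|T| = 500 / 24.839 ≈ 20.13
Gain = 20 log₁₀(20.13) ≈ 26.08 dB
∠T = 0.00° − 14.93° = -14.93°

26.1 dB, -14.9°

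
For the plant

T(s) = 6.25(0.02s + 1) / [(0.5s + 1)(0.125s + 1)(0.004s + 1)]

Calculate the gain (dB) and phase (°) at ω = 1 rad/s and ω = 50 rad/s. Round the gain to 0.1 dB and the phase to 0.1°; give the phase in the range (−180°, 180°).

At ω = 1 rad/s:
zero (1 + j1·0.02) = 1 + j0.02 → |·| ≈ 1.0002, ∠ ≈ 1.15°
pole (1 + j1·0.5) = 1 + j0.5 → |·| ≈ 1.118, ∠ ≈ 26.57°
pole (1 + j1·0.125) = 1 + j0.125 → |·| ≈ 1.0078, ∠ ≈ 7.13°
pole (1 + j1·0.004) = 1 + j0.004 → |·| ≈ 1, ∠ ≈ 0.23°
|T| = 6.25 · 1.0002 / (1.118 · 1.0078 · 1) ≈ 5.5482
Gain = 20 log₁₀(5.5482) ≈ 14.88 dB
∠T = (1.15°) − (26.57° + 7.13° + 0.23°) = -32.78°

At ω = 50 rad/s:
zero (1 + j50·0.02) = 1 + j1 → |·| ≈ 1.4142, ∠ ≈ 45.00°
pole (1 + j50·0.5) = 1 + j25 → |·| ≈ 25.02, ∠ ≈ 87.71°
pole (1 + j50·0.125) = 1 + j6.25 → |·| ≈ 6.3295, ∠ ≈ 80.91°
pole (1 + j50·0.004) = 1 + j0.2 → |·| ≈ 1.0198, ∠ ≈ 11.31°
|T| = 6.25 · 1.4142 / (25.02 · 6.3295 · 1.0198) ≈ 0.054729
Gain = 20 log₁₀(0.054729) ≈ -25.24 dB
∠T = (45.00°) − (87.71° + 80.91° + 11.31°) = -134.93°

ω = 1: 14.9 dB, -32.8°; ω = 50: -25.2 dB, -134.9°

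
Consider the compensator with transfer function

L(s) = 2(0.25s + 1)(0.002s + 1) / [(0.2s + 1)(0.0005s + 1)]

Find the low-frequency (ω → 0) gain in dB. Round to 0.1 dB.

6.0 dB

L(0) = 2 · 1 / 1 = 2
20 log₁₀(2) ≈ 6.02 dB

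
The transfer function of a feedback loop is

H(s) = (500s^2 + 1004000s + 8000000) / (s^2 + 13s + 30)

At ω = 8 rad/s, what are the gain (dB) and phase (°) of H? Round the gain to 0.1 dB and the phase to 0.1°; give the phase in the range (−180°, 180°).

100.3 dB, -62.9°

Substitute s = j8:
Numerator: 500(j8)^2 + 1004000(j8) + 8000000 = 7968000 + j8032000
Denominator: (j8)^2 + 13(j8) + 30 = -34 + j104
|N| = √(7968000² + 8032000²) ≈ 1.1314e+07, ∠N ≈ 45.23°
|D| = √(34² + 104²) ≈ 109.42, ∠D ≈ 108.10°
|H| = 1.1314e+07 / 109.42 ≈ 1.034e+05
Gain = 20 log₁₀(1.034e+05) ≈ 100.29 dB
∠H = 45.23° − 108.10° = -62.87°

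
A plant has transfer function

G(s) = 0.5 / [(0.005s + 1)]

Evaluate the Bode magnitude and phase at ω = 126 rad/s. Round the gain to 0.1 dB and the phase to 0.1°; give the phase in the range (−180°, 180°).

-7.5 dB, -32.2°

At ω = 126 rad/s:
pole (1 + j126·0.005) = 1 + j0.63 → |·| ≈ 1.1819, ∠ ≈ 32.21°
|G| = 0.5 · 1 / (1.1819) ≈ 0.42305
Gain = 20 log₁₀(0.42305) ≈ -7.47 dB
∠G = (0°) − (32.21°) = -32.21°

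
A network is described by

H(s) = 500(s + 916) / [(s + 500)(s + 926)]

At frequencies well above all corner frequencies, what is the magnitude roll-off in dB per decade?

-20 dB/decade

Each pole contributes −20 dB/decade at high frequency; each zero contributes +20 dB/decade.
Net: 1 zero(s) − 2 pole(s) → -20 dB/decade.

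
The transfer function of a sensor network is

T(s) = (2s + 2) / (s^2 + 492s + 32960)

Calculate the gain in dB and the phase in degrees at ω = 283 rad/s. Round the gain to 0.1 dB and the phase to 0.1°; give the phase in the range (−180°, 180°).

-48.3 dB, -18.9°

Substitute s = j283:
Numerator: 2(j283) + 2 = 2 + j566
Denominator: (j283)^2 + 492(j283) + 32960 = -47129 + j139236
|N| = √(2² + 566²) ≈ 566, ∠N ≈ 89.80°
|D| = √(47129² + 139236²) ≈ 1.47e+05, ∠D ≈ 108.70°
|T| = 566 / 1.47e+05 ≈ 0.0038503
Gain = 20 log₁₀(0.0038503) ≈ -48.29 dB
∠T = 89.80° − 108.70° = -18.90°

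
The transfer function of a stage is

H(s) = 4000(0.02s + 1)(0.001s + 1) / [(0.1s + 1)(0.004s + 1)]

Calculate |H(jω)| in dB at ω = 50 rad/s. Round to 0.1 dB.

60.7 dB

At ω = 50 rad/s:
zero (1 + j50·0.02) = 1 + j1 → |·| ≈ 1.4142, ∠ ≈ 45.00°
zero (1 + j50·0.001) = 1 + j0.05 → |·| ≈ 1.0012, ∠ ≈ 2.86°
pole (1 + j50·0.1) = 1 + j5 → |·| ≈ 5.099, ∠ ≈ 78.69°
pole (1 + j50·0.004) = 1 + j0.2 → |·| ≈ 1.0198, ∠ ≈ 11.31°
|H| = 4000 · 1.4142 · 1.0012 / (5.099 · 1.0198) ≈ 1089.2
Gain = 20 log₁₀(1089.2) ≈ 60.74 dB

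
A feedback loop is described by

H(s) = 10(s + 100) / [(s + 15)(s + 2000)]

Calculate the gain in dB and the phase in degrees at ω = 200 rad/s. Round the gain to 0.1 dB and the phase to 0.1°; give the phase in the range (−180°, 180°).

-45.1 dB, -28.0°

At s = jω = j200:
zero (s+100): 100 + j200 → |·| = √(100²+200²) = √50000 ≈ 223.61, ∠ = arctan(200/100) ≈ 63.43°
pole (s+15): 15 + j200 → |·| = √(15²+200²) = √40225 ≈ 200.56, ∠ = arctan(200/15) ≈ 85.71°
pole (s+2000): 2000 + j200 → |·| = √(2000²+200²) = √4040000 ≈ 2010, ∠ = arctan(200/2000) ≈ 5.71°
|H| = 10 · 223.61 / 4.0313e+05 ≈ 0.0055468
Gain = 20 log₁₀(0.0055468) ≈ -45.12 dB
∠H = 63.43° − 91.42° = -27.99°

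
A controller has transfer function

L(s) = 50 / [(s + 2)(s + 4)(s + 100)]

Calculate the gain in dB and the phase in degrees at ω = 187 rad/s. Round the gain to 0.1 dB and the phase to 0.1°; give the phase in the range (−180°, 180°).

At s = jω = j187:
pole (s+2): 2 + j187 → |·| = √(2²+187²) = √34973 ≈ 187.01, ∠ = arctan(187/2) ≈ 89.39°
pole (s+4): 4 + j187 → |·| = √(4²+187²) = √34985 ≈ 187.04, ∠ = arctan(187/4) ≈ 88.77°
pole (s+100): 100 + j187 → |·| = √(100²+187²) = √44969 ≈ 212.06, ∠ = arctan(187/100) ≈ 61.86°
|L| = 50 / 7.4175e+06 ≈ 6.7408e-06
Gain = 20 log₁₀(6.7408e-06) ≈ -103.43 dB
∠L = 0.00° − 240.02° = -240.02° ≡ 119.98° (principal value)

-103.4 dB, 120.0°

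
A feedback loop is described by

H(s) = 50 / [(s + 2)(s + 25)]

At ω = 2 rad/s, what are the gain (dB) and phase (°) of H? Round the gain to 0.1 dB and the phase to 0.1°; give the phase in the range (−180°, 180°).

-3.0 dB, -49.6°

At s = jω = j2:
pole (s+2): 2 + j2 → |·| = √(2²+2²) = √8 ≈ 2.8284, ∠ = arctan(2/2) ≈ 45.00°
pole (s+25): 25 + j2 → |·| = √(25²+2²) = √629 ≈ 25.08, ∠ = arctan(2/25) ≈ 4.57°
|H| = 50 / 70.936 ≈ 0.70486
Gain = 20 log₁₀(0.70486) ≈ -3.04 dB
∠H = 0.00° − 49.57° = -49.57°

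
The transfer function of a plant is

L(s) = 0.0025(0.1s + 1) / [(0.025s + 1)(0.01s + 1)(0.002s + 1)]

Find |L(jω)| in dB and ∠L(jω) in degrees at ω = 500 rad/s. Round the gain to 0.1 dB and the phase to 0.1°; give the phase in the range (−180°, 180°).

-57.2 dB, -120.3°

At ω = 500 rad/s:
zero (1 + j500·0.1) = 1 + j50 → |·| ≈ 50.01, ∠ ≈ 88.85°
pole (1 + j500·0.025) = 1 + j12.5 → |·| ≈ 12.54, ∠ ≈ 85.43°
pole (1 + j500·0.01) = 1 + j5 → |·| ≈ 5.099, ∠ ≈ 78.69°
pole (1 + j500·0.002) = 1 + j1 → |·| ≈ 1.4142, ∠ ≈ 45.00°
|L| = 0.0025 · 50.01 / (12.54 · 5.099 · 1.4142) ≈ 0.0013826
Gain = 20 log₁₀(0.0013826) ≈ -57.19 dB
∠L = (88.85°) − (85.43° + 78.69° + 45.00°) = -120.27°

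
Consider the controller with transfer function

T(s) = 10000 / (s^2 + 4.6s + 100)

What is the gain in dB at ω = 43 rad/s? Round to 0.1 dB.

15.1 dB

At s = jω = j43:
quadratic: (j43)² + 4.6·j43 + 100 = -1749 + j197.8 → |·| ≈ 1760.1, ∠ ≈ 173.55°
|T| = 10000 / 1760.1 ≈ 5.6815
Gain = 20 log₁₀(5.6815) ≈ 15.09 dB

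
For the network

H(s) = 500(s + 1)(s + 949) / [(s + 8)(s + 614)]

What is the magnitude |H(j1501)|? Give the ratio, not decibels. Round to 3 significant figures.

At s = jω = j1501:
zero (s+1): 1 + j1501 → |·| = √(1²+1501²) = √2253002 ≈ 1501, ∠ = arctan(1501/1) ≈ 89.96°
zero (s+949): 949 + j1501 → |·| = √(949²+1501²) = √3153602 ≈ 1775.8, ∠ = arctan(1501/949) ≈ 57.70°
pole (s+8): 8 + j1501 → |·| = √(8²+1501²) = √2253065 ≈ 1501, ∠ = arctan(1501/8) ≈ 89.69°
pole (s+614): 614 + j1501 → |·| = √(614²+1501²) = √2629997 ≈ 1621.7, ∠ = arctan(1501/614) ≈ 67.75°
|H| = 500 · 2.6655e+06 / 2.4342e+06 ≈ 547.51

548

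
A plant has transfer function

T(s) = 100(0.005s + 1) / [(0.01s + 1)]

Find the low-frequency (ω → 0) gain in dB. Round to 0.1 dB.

40.0 dB

T(0) = 100 · 1 / 1 = 100
20 log₁₀(100) ≈ 40.00 dB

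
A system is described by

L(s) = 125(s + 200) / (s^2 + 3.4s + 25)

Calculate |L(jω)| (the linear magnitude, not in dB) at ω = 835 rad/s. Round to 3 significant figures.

0.154

At s = jω = j835:
zero (s+200): 200 + j835 → |·| = √(200²+835²) = √737225 ≈ 858.62, ∠ = arctan(835/200) ≈ 76.53°
quadratic: (j835)² + 3.4·j835 + 25 = -697200 + j2839 → |·| ≈ 6.9721e+05, ∠ ≈ 179.77°
|L| = 125 · 858.62 / 6.9721e+05 ≈ 0.15394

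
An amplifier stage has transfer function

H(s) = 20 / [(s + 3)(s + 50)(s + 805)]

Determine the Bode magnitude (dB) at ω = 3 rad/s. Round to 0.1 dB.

At s = jω = j3:
pole (s+3): 3 + j3 → |·| = √(3²+3²) = √18 ≈ 4.2426, ∠ = arctan(3/3) ≈ 45.00°
pole (s+50): 50 + j3 → |·| = √(50²+3²) = √2509 ≈ 50.09, ∠ = arctan(3/50) ≈ 3.43°
pole (s+805): 805 + j3 → |·| = √(805²+3²) = √648034 ≈ 805.01, ∠ = arctan(3/805) ≈ 0.21°
|H| = 20 / 1.7107e+05 ≈ 0.00011691
Gain = 20 log₁₀(0.00011691) ≈ -78.64 dB

-78.6 dB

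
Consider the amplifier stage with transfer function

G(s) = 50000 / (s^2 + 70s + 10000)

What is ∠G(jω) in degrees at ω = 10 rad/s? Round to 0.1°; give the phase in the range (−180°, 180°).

At s = jω = j10:
quadratic: (j10)² + 70·j10 + 10000 = 9900 + j700 → |·| ≈ 9924.7, ∠ ≈ 4.04°
∠G = 0.00° − 4.04° = -4.04°

-4.0°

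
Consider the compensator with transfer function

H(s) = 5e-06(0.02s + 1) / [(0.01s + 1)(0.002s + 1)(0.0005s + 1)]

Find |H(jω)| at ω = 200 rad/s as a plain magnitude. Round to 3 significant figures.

8.52e-06

At ω = 200 rad/s:
zero (1 + j200·0.02) = 1 + j4 → |·| ≈ 4.1231, ∠ ≈ 75.96°
pole (1 + j200·0.01) = 1 + j2 → |·| ≈ 2.2361, ∠ ≈ 63.43°
pole (1 + j200·0.002) = 1 + j0.4 → |·| ≈ 1.077, ∠ ≈ 21.80°
pole (1 + j200·0.0005) = 1 + j0.1 → |·| ≈ 1.005, ∠ ≈ 5.71°
|H| = 5e-06 · 4.1231 / (2.2361 · 1.077 · 1.005) ≈ 8.5177e-06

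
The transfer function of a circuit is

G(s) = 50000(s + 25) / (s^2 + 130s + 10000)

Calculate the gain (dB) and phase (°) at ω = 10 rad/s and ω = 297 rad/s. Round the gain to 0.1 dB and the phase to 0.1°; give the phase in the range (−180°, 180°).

At s = jω = j10:
zero (s+25): 25 + j10 → |·| = √(25²+10²) = √725 ≈ 26.926, ∠ = arctan(10/25) ≈ 21.80°
quadratic: (j10)² + 130·j10 + 10000 = 9900 + j1300 → |·| ≈ 9985, ∠ ≈ 7.48°
|G| = 50000 · 26.926 / 9985 ≈ 134.83
Gain = 20 log₁₀(134.83) ≈ 42.60 dB
∠G = 21.80° − 7.48° = 14.32°

At s = jω = j297:
zero (s+25): 25 + j297 → |·| = √(25²+297²) = √88834 ≈ 298.05, ∠ = arctan(297/25) ≈ 85.19°
quadratic: (j297)² + 130·j297 + 10000 = -78209 + j38610 → |·| ≈ 87220, ∠ ≈ 153.73°
|G| = 50000 · 298.05 / 87220 ≈ 170.86
Gain = 20 log₁₀(170.86) ≈ 44.65 dB
∠G = 85.19° − 153.73° = -68.54°

ω = 10: 42.6 dB, 14.3°; ω = 297: 44.7 dB, -68.5°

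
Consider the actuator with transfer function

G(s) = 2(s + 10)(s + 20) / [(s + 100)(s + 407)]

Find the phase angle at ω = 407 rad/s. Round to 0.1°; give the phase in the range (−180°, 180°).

At s = jω = j407:
zero (s+10): 10 + j407 → |·| = √(10²+407²) = √165749 ≈ 407.12, ∠ = arctan(407/10) ≈ 88.59°
zero (s+20): 20 + j407 → |·| = √(20²+407²) = √166049 ≈ 407.49, ∠ = arctan(407/20) ≈ 87.19°
pole (s+100): 100 + j407 → |·| = √(100²+407²) = √175649 ≈ 419.1, ∠ = arctan(407/100) ≈ 76.20°
pole (s+407): 407 + j407 → |·| = √(407²+407²) = √331298 ≈ 575.58, ∠ = arctan(407/407) ≈ 45.00°
∠G = 175.78° − 121.20° = 54.58°

54.6°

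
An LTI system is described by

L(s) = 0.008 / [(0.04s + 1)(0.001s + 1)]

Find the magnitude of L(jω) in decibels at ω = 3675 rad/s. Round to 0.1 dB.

-96.9 dB

At ω = 3675 rad/s:
pole (1 + j3675·0.04) = 1 + j147 → |·| ≈ 147, ∠ ≈ 89.61°
pole (1 + j3675·0.001) = 1 + j3.675 → |·| ≈ 3.8086, ∠ ≈ 74.78°
|L| = 0.008 · 1 / (147 · 3.8086) ≈ 1.4289e-05
Gain = 20 log₁₀(1.4289e-05) ≈ -96.90 dB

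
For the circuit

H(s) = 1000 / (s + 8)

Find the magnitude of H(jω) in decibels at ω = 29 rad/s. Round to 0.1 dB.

Substitute s = j29:
Numerator: 1000 = 1000 + j0
Denominator: (j29) + 8 = 8 + j29
|N| = √(1000² + 0²) ≈ 1000, ∠N ≈ 0.00°
|D| = √(8² + 29²) ≈ 30.083, ∠D ≈ 74.58°
|H| = 1000 / 30.083 ≈ 33.241
Gain = 20 log₁₀(33.241) ≈ 30.43 dB

30.4 dB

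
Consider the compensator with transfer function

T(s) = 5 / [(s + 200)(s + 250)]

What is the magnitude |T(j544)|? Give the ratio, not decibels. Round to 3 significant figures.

1.44e-05

At s = jω = j544:
pole (s+200): 200 + j544 → |·| = √(200²+544²) = √335936 ≈ 579.6, ∠ = arctan(544/200) ≈ 69.81°
pole (s+250): 250 + j544 → |·| = √(250²+544²) = √358436 ≈ 598.7, ∠ = arctan(544/250) ≈ 65.32°
|T| = 5 / 3.4701e+05 ≈ 1.4409e-05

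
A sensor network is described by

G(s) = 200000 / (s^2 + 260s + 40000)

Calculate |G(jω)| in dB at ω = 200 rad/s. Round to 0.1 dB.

At s = jω = j200:
quadratic: (j200)² + 260·j200 + 40000 = 0 + j52000 → |·| ≈ 52000, ∠ ≈ 90.00°
|G| = 200000 / 52000 ≈ 3.8462
Gain = 20 log₁₀(3.8462) ≈ 11.70 dB

11.7 dB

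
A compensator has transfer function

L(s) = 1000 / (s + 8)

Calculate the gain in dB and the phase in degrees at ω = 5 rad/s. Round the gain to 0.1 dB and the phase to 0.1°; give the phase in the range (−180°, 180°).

At s = jω = j5:
pole (s+8): 8 + j5 → |·| = √(8²+5²) = √89 ≈ 9.434, ∠ = arctan(5/8) ≈ 32.01°
|L| = 1000 / 9.434 ≈ 106
Gain = 20 log₁₀(106) ≈ 40.51 dB
∠L = 0.00° − 32.01° = -32.01°

40.5 dB, -32.0°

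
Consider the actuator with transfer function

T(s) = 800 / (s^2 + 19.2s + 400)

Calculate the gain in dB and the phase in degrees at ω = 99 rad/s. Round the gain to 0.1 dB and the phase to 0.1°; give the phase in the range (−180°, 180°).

-21.6 dB, -168.6°

At s = jω = j99:
quadratic: (j99)² + 19.2·j99 + 400 = -9401 + j1900.8 → |·| ≈ 9591.2, ∠ ≈ 168.57°
|T| = 800 / 9591.2 ≈ 0.08341
Gain = 20 log₁₀(0.08341) ≈ -21.58 dB
∠T = 0.00° − 168.57° = -168.57°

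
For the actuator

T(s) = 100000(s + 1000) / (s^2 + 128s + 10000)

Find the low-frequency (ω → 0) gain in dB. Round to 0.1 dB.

80.0 dB

T(0) = 100000·1000 / 10000 = 10000
20 log₁₀(10000) ≈ 80.00 dB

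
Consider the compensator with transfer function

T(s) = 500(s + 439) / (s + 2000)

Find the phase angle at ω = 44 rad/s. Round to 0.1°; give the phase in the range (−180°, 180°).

At s = jω = j44:
zero (s+439): 439 + j44 → |·| = √(439²+44²) = √194657 ≈ 441.2, ∠ = arctan(44/439) ≈ 5.72°
pole (s+2000): 2000 + j44 → |·| = √(2000²+44²) = √4001936 ≈ 2000.5, ∠ = arctan(44/2000) ≈ 1.26°
∠T = 5.72° − 1.26° = 4.46°

4.5°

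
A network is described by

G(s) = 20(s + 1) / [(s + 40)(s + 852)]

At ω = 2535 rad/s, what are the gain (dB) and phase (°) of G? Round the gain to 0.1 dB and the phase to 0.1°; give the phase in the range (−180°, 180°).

-42.5 dB, -70.5°

At s = jω = j2535:
zero (s+1): 1 + j2535 → |·| = √(1²+2535²) = √6426226 ≈ 2535, ∠ = arctan(2535/1) ≈ 89.98°
pole (s+40): 40 + j2535 → |·| = √(40²+2535²) = √6427825 ≈ 2535.3, ∠ = arctan(2535/40) ≈ 89.10°
pole (s+852): 852 + j2535 → |·| = √(852²+2535²) = √7152129 ≈ 2674.3, ∠ = arctan(2535/852) ≈ 71.42°
|G| = 20 · 2535 / 6.7802e+06 ≈ 0.0074777
Gain = 20 log₁₀(0.0074777) ≈ -42.52 dB
∠G = 89.98° − 160.52° = -70.54°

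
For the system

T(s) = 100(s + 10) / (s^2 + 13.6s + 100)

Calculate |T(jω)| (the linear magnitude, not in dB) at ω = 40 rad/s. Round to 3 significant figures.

2.58

At s = jω = j40:
zero (s+10): 10 + j40 → |·| = √(10²+40²) = √1700 ≈ 41.231, ∠ = arctan(40/10) ≈ 75.96°
quadratic: (j40)² + 13.6·j40 + 100 = -1500 + j544 → |·| ≈ 1595.6, ∠ ≈ 160.07°
|T| = 100 · 41.231 / 1595.6 ≈ 2.584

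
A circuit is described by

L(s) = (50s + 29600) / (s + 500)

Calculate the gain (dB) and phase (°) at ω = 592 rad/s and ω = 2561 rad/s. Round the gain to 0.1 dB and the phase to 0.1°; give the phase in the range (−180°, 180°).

Substitute s = j592:
Numerator: 50(j592) + 29600 = 29600 + j29600
Denominator: (j592) + 500 = 500 + j592
|N| = √(29600² + 29600²) ≈ 41861, ∠N ≈ 45.00°
|D| = √(500² + 592²) ≈ 774.9, ∠D ≈ 49.82°
|L| = 41861 / 774.9 ≈ 54.021
Gain = 20 log₁₀(54.021) ≈ 34.65 dB
∠L = 45.00° − 49.82° = -4.82°

Substitute s = j2561:
Numerator: 50(j2561) + 29600 = 29600 + j128050
Denominator: (j2561) + 500 = 500 + j2561
|N| = √(29600² + 128050²) ≈ 1.3143e+05, ∠N ≈ 76.98°
|D| = √(500² + 2561²) ≈ 2609.4, ∠D ≈ 78.95°
|L| = 1.3143e+05 / 2609.4 ≈ 50.368
Gain = 20 log₁₀(50.368) ≈ 34.04 dB
∠L = 76.98° − 78.95° = -1.97°

ω = 592: 34.7 dB, -4.8°; ω = 2561: 34.0 dB, -2.0°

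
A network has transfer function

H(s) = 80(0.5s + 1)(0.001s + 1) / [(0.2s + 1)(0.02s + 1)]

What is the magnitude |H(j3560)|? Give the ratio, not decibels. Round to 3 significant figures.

At ω = 3560 rad/s:
zero (1 + j3560·0.5) = 1 + j1780 → |·| ≈ 1780, ∠ ≈ 89.97°
zero (1 + j3560·0.001) = 1 + j3.56 → |·| ≈ 3.6978, ∠ ≈ 74.31°
pole (1 + j3560·0.2) = 1 + j712 → |·| ≈ 712, ∠ ≈ 89.92°
pole (1 + j3560·0.02) = 1 + j71.2 → |·| ≈ 71.207, ∠ ≈ 89.20°
|H| = 80 · 1780 · 3.6978 / (712 · 71.207) ≈ 10.386

10.4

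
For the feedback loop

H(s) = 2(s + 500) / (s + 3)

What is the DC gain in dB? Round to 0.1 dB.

H(0) = 2·500 / (3) ≈ 333.33
20 log₁₀(333.33) ≈ 50.46 dB

50.5 dB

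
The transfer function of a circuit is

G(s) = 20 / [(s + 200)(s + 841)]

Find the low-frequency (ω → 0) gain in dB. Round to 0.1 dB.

G(0) = 20 / (200·841) ≈ 0.00011891
20 log₁₀(0.00011891) ≈ -78.50 dB

-78.5 dB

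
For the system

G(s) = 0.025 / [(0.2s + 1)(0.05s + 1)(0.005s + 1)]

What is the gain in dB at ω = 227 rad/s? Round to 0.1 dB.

-89.9 dB

At ω = 227 rad/s:
pole (1 + j227·0.2) = 1 + j45.4 → |·| ≈ 45.411, ∠ ≈ 88.74°
pole (1 + j227·0.05) = 1 + j11.35 → |·| ≈ 11.394, ∠ ≈ 84.96°
pole (1 + j227·0.005) = 1 + j1.135 → |·| ≈ 1.5127, ∠ ≈ 48.62°
|G| = 0.025 · 1 / (45.411 · 11.394 · 1.5127) ≈ 3.1941e-05
Gain = 20 log₁₀(3.1941e-05) ≈ -89.91 dB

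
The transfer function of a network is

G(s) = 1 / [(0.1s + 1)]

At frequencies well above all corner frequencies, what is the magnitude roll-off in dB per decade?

Each pole contributes −20 dB/decade at high frequency; each zero contributes +20 dB/decade.
Net: 0 zero(s) − 1 pole(s) → -20 dB/decade.

-20 dB/decade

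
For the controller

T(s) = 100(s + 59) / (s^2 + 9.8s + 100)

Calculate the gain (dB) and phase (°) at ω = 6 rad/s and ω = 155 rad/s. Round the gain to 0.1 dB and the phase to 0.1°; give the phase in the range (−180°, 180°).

ω = 6: 36.7 dB, -36.8°; ω = 155: -3.2 dB, -107.2°

At s = jω = j6:
zero (s+59): 59 + j6 → |·| = √(59²+6²) = √3517 ≈ 59.304, ∠ = arctan(6/59) ≈ 5.81°
quadratic: (j6)² + 9.8·j6 + 100 = 64 + j58.8 → |·| ≈ 86.911, ∠ ≈ 42.58°
|T| = 100 · 59.304 / 86.911 ≈ 68.235
Gain = 20 log₁₀(68.235) ≈ 36.68 dB
∠T = 5.81° − 42.58° = -36.77°

At s = jω = j155:
zero (s+59): 59 + j155 → |·| = √(59²+155²) = √27506 ≈ 165.85, ∠ = arctan(155/59) ≈ 69.16°
quadratic: (j155)² + 9.8·j155 + 100 = -23925 + j1519 → |·| ≈ 23973, ∠ ≈ 176.37°
|T| = 100 · 165.85 / 23973 ≈ 0.69182
Gain = 20 log₁₀(0.69182) ≈ -3.20 dB
∠T = 69.16° − 176.37° = -107.21°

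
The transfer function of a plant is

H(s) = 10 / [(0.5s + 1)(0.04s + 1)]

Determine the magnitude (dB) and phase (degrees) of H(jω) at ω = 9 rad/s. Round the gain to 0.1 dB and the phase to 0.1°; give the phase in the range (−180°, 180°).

6.2 dB, -97.3°

At ω = 9 rad/s:
pole (1 + j9·0.5) = 1 + j4.5 → |·| ≈ 4.6098, ∠ ≈ 77.47°
pole (1 + j9·0.04) = 1 + j0.36 → |·| ≈ 1.0628, ∠ ≈ 19.80°
|H| = 10 · 1 / (4.6098 · 1.0628) ≈ 2.0411
Gain = 20 log₁₀(2.0411) ≈ 6.20 dB
∠H = (0°) − (77.47° + 19.80°) = -97.27°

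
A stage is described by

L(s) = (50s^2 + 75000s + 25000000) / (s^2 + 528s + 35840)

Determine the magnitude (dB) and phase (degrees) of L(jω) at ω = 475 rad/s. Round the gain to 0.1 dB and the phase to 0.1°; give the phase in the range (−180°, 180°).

Substitute s = j475:
Numerator: 50(j475)^2 + 75000(j475) + 25000000 = 13718750 + j35625000
Denominator: (j475)^2 + 528(j475) + 35840 = -189785 + j250800
|N| = √(13718750² + 35625000²) ≈ 3.8175e+07, ∠N ≈ 68.94°
|D| = √(189785² + 250800²) ≈ 3.1451e+05, ∠D ≈ 127.12°
|L| = 3.8175e+07 / 3.1451e+05 ≈ 121.38
Gain = 20 log₁₀(121.38) ≈ 41.68 dB
∠L = 68.94° − 127.12° = -58.18°

41.7 dB, -58.2°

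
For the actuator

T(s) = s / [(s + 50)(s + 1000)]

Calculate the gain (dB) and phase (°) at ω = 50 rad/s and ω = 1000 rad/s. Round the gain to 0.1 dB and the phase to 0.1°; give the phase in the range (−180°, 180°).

ω = 50: -63.0 dB, 42.1°; ω = 1000: -63.0 dB, -42.1°

At s = jω = j50:
zero at origin: s = j50 → |·| = 50, ∠ = 90.00°
pole (s+50): 50 + j50 → |·| = √(50²+50²) = √5000 ≈ 70.711, ∠ = arctan(50/50) ≈ 45.00°
pole (s+1000): 1000 + j50 → |·| = √(1000²+50²) = √1002500 ≈ 1001.2, ∠ = arctan(50/1000) ≈ 2.86°
|T| = 1 · 50 / 70796 ≈ 0.00070625
Gain = 20 log₁₀(0.00070625) ≈ -63.02 dB
∠T = 90.00° − 47.86° = 42.14°

At s = jω = j1000:
zero at origin: s = j1000 → |·| = 1000, ∠ = 90.00°
pole (s+50): 50 + j1000 → |·| = √(50²+1000²) = √1002500 ≈ 1001.2, ∠ = arctan(1000/50) ≈ 87.14°
pole (s+1000): 1000 + j1000 → |·| = √(1000²+1000²) = √2000000 ≈ 1414.2, ∠ = arctan(1000/1000) ≈ 45.00°
|T| = 1 · 1000 / 1.4159e+06 ≈ 0.00070626
Gain = 20 log₁₀(0.00070626) ≈ -63.02 dB
∠T = 90.00° − 132.14° = -42.14°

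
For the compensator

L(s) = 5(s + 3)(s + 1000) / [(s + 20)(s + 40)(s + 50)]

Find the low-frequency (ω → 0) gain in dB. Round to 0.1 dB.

-8.5 dB

L(0) = 5·3·1000 / (20·40·50) = 0.375
20 log₁₀(0.375) ≈ -8.52 dB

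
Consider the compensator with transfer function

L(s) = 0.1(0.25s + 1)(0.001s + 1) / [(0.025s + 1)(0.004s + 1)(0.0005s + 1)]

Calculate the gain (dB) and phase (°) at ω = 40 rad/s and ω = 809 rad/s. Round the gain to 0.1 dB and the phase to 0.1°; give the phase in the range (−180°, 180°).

ω = 40: -3.1 dB, 31.3°; ω = 809: -9.1 dB, -53.3°

At ω = 40 rad/s:
zero (1 + j40·0.25) = 1 + j10 → |·| ≈ 10.05, ∠ ≈ 84.29°
zero (1 + j40·0.001) = 1 + j0.04 → |·| ≈ 1.0008, ∠ ≈ 2.29°
pole (1 + j40·0.025) = 1 + j1 → |·| ≈ 1.4142, ∠ ≈ 45.00°
pole (1 + j40·0.004) = 1 + j0.16 → |·| ≈ 1.0127, ∠ ≈ 9.09°
pole (1 + j40·0.0005) = 1 + j0.02 → |·| ≈ 1.0002, ∠ ≈ 1.15°
|L| = 0.1 · 10.05 · 1.0008 / (1.4142 · 1.0127 · 1.0002) ≈ 0.70216
Gain = 20 log₁₀(0.70216) ≈ -3.07 dB
∠L = (84.29° + 2.29°) − (45.00° + 9.09° + 1.15°) = 31.34°

At ω = 809 rad/s:
zero (1 + j809·0.25) = 1 + j202.25 → |·| ≈ 202.25, ∠ ≈ 89.72°
zero (1 + j809·0.001) = 1 + j0.809 → |·| ≈ 1.2863, ∠ ≈ 38.97°
pole (1 + j809·0.025) = 1 + j20.225 → |·| ≈ 20.25, ∠ ≈ 87.17°
pole (1 + j809·0.004) = 1 + j3.236 → |·| ≈ 3.387, ∠ ≈ 72.83°
pole (1 + j809·0.0005) = 1 + j0.4045 → |·| ≈ 1.0787, ∠ ≈ 22.02°
|L| = 0.1 · 202.25 · 1.2863 / (20.25 · 3.387 · 1.0787) ≈ 0.35163
Gain = 20 log₁₀(0.35163) ≈ -9.08 dB
∠L = (89.72° + 38.97°) − (87.17° + 72.83° + 22.02°) = -53.33°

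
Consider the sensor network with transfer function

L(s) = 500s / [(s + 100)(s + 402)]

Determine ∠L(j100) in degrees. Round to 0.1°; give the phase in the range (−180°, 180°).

31.0°

At s = jω = j100:
zero at origin: s = j100 → |·| = 100, ∠ = 90.00°
pole (s+100): 100 + j100 → |·| = √(100²+100²) = √20000 ≈ 141.42, ∠ = arctan(100/100) ≈ 45.00°
pole (s+402): 402 + j100 → |·| = √(402²+100²) = √171604 ≈ 414.25, ∠ = arctan(100/402) ≈ 13.97°
∠L = 90.00° − 58.97° = 31.03°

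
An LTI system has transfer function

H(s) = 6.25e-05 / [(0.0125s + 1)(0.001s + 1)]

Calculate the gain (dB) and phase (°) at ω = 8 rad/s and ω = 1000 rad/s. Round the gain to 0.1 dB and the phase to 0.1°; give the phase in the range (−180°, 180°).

At ω = 8 rad/s:
pole (1 + j8·0.0125) = 1 + j0.1 → |·| ≈ 1.005, ∠ ≈ 5.71°
pole (1 + j8·0.001) = 1 + j0.008 → |·| ≈ 1, ∠ ≈ 0.46°
|H| = 6.25e-05 · 1 / (1.005 · 1) ≈ 6.2189e-05
Gain = 20 log₁₀(6.2189e-05) ≈ -84.13 dB
∠H = (0°) − (5.71° + 0.46°) = -6.17°

At ω = 1000 rad/s:
pole (1 + j1000·0.0125) = 1 + j12.5 → |·| ≈ 12.54, ∠ ≈ 85.43°
pole (1 + j1000·0.001) = 1 + j1 → |·| ≈ 1.4142, ∠ ≈ 45.00°
|H| = 6.25e-05 · 1 / (12.54 · 1.4142) ≈ 3.5243e-06
Gain = 20 log₁₀(3.5243e-06) ≈ -109.06 dB
∠H = (0°) − (85.43° + 45.00°) = -130.43°

ω = 8: -84.1 dB, -6.2°; ω = 1000: -109.1 dB, -130.4°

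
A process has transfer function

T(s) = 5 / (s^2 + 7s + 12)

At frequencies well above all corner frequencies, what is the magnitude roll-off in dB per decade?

Each pole contributes −20 dB/decade at high frequency; each zero contributes +20 dB/decade.
Net: 0 zero(s) − 2 pole(s) → -40 dB/decade.

-40 dB/decade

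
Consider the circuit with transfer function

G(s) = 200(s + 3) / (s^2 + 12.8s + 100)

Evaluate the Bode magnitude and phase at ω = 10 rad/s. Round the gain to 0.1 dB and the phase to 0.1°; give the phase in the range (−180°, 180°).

24.3 dB, -16.7°

At s = jω = j10:
zero (s+3): 3 + j10 → |·| = √(3²+10²) = √109 ≈ 10.44, ∠ = arctan(10/3) ≈ 73.30°
quadratic: (j10)² + 12.8·j10 + 100 = 0 + j128 → |·| ≈ 128, ∠ ≈ 90.00°
|G| = 200 · 10.44 / 128 ≈ 16.312
Gain = 20 log₁₀(16.312) ≈ 24.25 dB
∠G = 73.30° − 90.00° = -16.70°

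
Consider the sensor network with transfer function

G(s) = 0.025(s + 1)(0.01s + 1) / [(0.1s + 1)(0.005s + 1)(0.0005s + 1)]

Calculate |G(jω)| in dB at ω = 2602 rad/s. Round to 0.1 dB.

-10.3 dB

At ω = 2602 rad/s:
zero (1 + j2602·1) = 1 + j2602 → |·| ≈ 2602, ∠ ≈ 89.98°
zero (1 + j2602·0.01) = 1 + j26.02 → |·| ≈ 26.039, ∠ ≈ 87.80°
pole (1 + j2602·0.1) = 1 + j260.2 → |·| ≈ 260.2, ∠ ≈ 89.78°
pole (1 + j2602·0.005) = 1 + j13.01 → |·| ≈ 13.048, ∠ ≈ 85.60°
pole (1 + j2602·0.0005) = 1 + j1.301 → |·| ≈ 1.6409, ∠ ≈ 52.45°
|G| = 0.025 · 2602 · 26.039 / (260.2 · 13.048 · 1.6409) ≈ 0.30405
Gain = 20 log₁₀(0.30405) ≈ -10.34 dB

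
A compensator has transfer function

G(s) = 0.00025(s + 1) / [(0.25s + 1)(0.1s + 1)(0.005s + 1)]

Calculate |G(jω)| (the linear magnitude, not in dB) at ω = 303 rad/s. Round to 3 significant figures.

1.82e-05

At ω = 303 rad/s:
zero (1 + j303·1) = 1 + j303 → |·| ≈ 303, ∠ ≈ 89.81°
pole (1 + j303·0.25) = 1 + j75.75 → |·| ≈ 75.757, ∠ ≈ 89.24°
pole (1 + j303·0.1) = 1 + j30.3 → |·| ≈ 30.316, ∠ ≈ 88.11°
pole (1 + j303·0.005) = 1 + j1.515 → |·| ≈ 1.8153, ∠ ≈ 56.57°
|G| = 0.00025 · 303 / (75.757 · 30.316 · 1.8153) ≈ 1.8169e-05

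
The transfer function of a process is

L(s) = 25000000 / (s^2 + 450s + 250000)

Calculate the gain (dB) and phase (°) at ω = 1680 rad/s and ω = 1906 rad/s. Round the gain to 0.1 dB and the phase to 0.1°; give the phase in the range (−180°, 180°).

At s = jω = j1680:
quadratic: (j1680)² + 450·j1680 + 250000 = -2572400 + j756000 → |·| ≈ 2.6812e+06, ∠ ≈ 163.62°
|L| = 25000000 / 2.6812e+06 ≈ 9.3242
Gain = 20 log₁₀(9.3242) ≈ 19.39 dB
∠L = 0.00° − 163.62° = -163.62°

At s = jω = j1906:
quadratic: (j1906)² + 450·j1906 + 250000 = -3382836 + j857700 → |·| ≈ 3.4899e+06, ∠ ≈ 165.77°
|L| = 25000000 / 3.4899e+06 ≈ 7.1635
Gain = 20 log₁₀(7.1635) ≈ 17.10 dB
∠L = 0.00° − 165.77° = -165.77°

ω = 1680: 19.4 dB, -163.6°; ω = 1906: 17.1 dB, -165.8°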